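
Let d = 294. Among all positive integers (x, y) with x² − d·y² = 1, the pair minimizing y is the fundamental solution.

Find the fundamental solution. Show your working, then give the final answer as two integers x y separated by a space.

4801 280

[17; 6,1,4,1,6,34] for √294; ℓ=6 ⇒ convergent index 5
step 0: (17, 1)  from 17·(1,0) + (0,1)
step 1: (103, 6)  from 6·(17,1) + (1,0)
step 2: (120, 7)  from 1·(103,6) + (17,1)
…
step 4: (703, 41)  from 1·(583,34) + (120,7)
step 5: (4801, 280)  from 6·(703,41) + (583,34)
(x₁, y₁) = (4801, 280);  4801² − 294·280² = 1 ✓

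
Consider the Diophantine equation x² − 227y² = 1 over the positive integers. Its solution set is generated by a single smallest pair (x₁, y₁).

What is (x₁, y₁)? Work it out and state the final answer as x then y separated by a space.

226 15

d=227: √d = [15; 15,30] (ℓ=2, even), read p_1/q_1
i=0: a=15 ⇒ p=15, q=1
i=1: a=15 ⇒ p=226, q=15
(x₁, y₁) = (226, 15);  226² − 227·15² = 1 ✓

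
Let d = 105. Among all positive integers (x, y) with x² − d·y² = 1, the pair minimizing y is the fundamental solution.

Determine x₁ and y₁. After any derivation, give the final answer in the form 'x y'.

41 4

√105 = [10; 4,20, …], period ℓ=2 (even) → k=1
i=0: a=10 ⇒ p=10, q=1
i=1: a=4 ⇒ p=41, q=4
(x₁, y₁) = (41, 4);  41² − 105·4² = 1 ✓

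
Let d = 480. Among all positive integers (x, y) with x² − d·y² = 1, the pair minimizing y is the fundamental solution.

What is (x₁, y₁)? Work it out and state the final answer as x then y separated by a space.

√480 = [21; 1,9,1,42, …], period ℓ=4 (even) → k=3
a_0=21:  p_0=21·1+0=21,  q_0=21·0+1=1
a_1=1:  p_1=1·21+1=22,  q_1=1·1+0=1
a_2=9:  p_2=9·22+21=219,  q_2=9·1+1=10
a_3=1:  p_3=1·219+22=241,  q_3=1·10+1=11
→ (241, 11).  Check: 241²=58081, 480·11²=58080, difference 1.

241 11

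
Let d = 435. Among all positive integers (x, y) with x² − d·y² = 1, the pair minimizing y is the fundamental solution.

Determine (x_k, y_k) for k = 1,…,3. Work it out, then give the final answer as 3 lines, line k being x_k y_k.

[20; 1,5,1,40] for √435; ℓ=4 ⇒ convergent index 3
i=0: a=20 ⇒ p=20, q=1
i=1: a=1 ⇒ p=21, q=1
i=2: a=5 ⇒ p=125, q=6
i=3: a=1 ⇒ p=146, q=7
→ (146, 7).  Check: 146²=21316, 435·7²=21315, difference 1.
n=2: (146,7)∘(146,7) = (146·146+435·7·7, 146·7+7·146) = (42631,2044)
n=3: (42631,2044)∘(146,7) = (146·42631+435·7·2044, 146·2044+7·42631) = (12448106,596841)

146 7
42631 2044
12448106 596841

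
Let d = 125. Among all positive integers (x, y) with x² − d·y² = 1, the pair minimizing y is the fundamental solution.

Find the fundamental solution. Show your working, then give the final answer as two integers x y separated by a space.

930249 83204

√125 = [11; 5,1,1,5,22, …], period ℓ=5 (odd) → k=9
i=0: a=11 ⇒ p=11, q=1
i=1: a=5 ⇒ p=56, q=5
…
i=3: a=1 ⇒ p=123, q=11
i=4: a=5 ⇒ p=682, q=61
…
i=6: a=5 ⇒ p=76317, q=6826
…
i=8: a=1 ⇒ p=167761, q=15005
i=9: a=5 ⇒ p=930249, q=83204
(x₁, y₁) = (930249, 83204);  930249² − 125·83204² = 1 ✓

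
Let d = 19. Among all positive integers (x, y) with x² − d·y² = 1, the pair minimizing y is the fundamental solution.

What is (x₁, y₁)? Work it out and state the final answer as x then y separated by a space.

√19 → a₀=4, period (2,1,3,1,2,8); ℓ=6 even so k=5
k=0  a_k=4  p_k/q_k = 4/1
…
k=3  a_k=3  p_k/q_k = 48/11
k=4  a_k=1  p_k/q_k = 61/14
k=5  a_k=2  p_k/q_k = 170/39
fundamental: x₁=170, y₁=39  (since 28900 − 19·1521 = 1)

170 39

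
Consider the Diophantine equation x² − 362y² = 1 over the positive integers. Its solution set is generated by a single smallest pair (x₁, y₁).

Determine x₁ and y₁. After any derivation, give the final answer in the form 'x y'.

√362 → a₀=19, period (38); ℓ=1 odd so k=1
i=0: a=19 ⇒ p=19, q=1
i=1: a=38 ⇒ p=723, q=38
→ (723, 38).  Check: 723²=522729, 362·38²=522728, difference 1.

723 38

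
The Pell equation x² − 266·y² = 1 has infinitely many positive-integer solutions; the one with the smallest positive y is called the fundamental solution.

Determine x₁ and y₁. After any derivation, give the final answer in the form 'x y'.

685 42

√266 = [16; 3,4,3,32, …], period ℓ=4 (even) → k=3
a_0=16:  p_0=16·1+0=16,  q_0=16·0+1=1
a_1=3:  p_1=3·16+1=49,  q_1=3·1+0=3
a_2=4:  p_2=4·49+16=212,  q_2=4·3+1=13
a_3=3:  p_3=3·212+49=685,  q_3=3·13+3=42
→ (685, 42).  Check: 685²=469225, 266·42²=469224, difference 1.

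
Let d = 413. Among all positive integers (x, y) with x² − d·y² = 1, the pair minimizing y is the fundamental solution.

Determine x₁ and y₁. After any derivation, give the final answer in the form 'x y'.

√413 → a₀=20, period (3,9,1,4,1,9,3,40); ℓ=8 even so k=7
step 0: (20, 1)  from 20·(1,0) + (0,1)
step 1: (61, 3)  from 3·(20,1) + (1,0)
…
step 3: (630, 31)  from 1·(569,28) + (61,3)
step 4: (3089, 152)  from 4·(630,31) + (569,28)
…
step 6: (36560, 1799)  from 9·(3719,183) + (3089,152)
step 7: (113399, 5580)  from 3·(36560,1799) + (3719,183)
→ (113399, 5580).  Check: 113399²=12859333201, 413·5580²=12859333200, difference 1.

113399 5580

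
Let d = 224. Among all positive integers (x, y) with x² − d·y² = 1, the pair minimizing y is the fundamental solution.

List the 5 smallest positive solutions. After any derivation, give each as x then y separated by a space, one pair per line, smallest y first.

d=224: √d = [14; 1,28] (ℓ=2, even), read p_1/q_1
k=0  a_k=14  p_k/q_k = 14/1
k=1  a_k=1  p_k/q_k = 15/1
→ (15, 1).  Check: 15²=225, 224·1²=224, difference 1.
(15+1√224)^2 = 449 + 30√224
(15+1√224)^3 = 13455 + 899√224
(15+1√224)^4 = 403201 + 26940√224
(15+1√224)^5 = 12082575 + 807301√224

15 1
449 30
13455 899
403201 26940
12082575 807301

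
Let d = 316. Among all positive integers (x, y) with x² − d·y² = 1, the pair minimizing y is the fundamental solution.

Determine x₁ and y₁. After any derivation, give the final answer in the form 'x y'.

12799 720

√316 = [17; 1,3,2,8,2,3,1,34, …], period ℓ=8 (even) → k=7
i=0: a=17 ⇒ p=17, q=1
…
i=2: a=3 ⇒ p=71, q=4
i=3: a=2 ⇒ p=160, q=9
…
i=6: a=3 ⇒ p=9937, q=559
i=7: a=1 ⇒ p=12799, q=720
(x₁, y₁) = (12799, 720);  12799² − 316·720² = 1 ✓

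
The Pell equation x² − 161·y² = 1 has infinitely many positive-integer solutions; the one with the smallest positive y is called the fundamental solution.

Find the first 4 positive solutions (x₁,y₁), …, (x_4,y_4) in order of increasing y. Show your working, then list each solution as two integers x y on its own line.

11775 928
277301249 21854400
6530444402175 514671119072
153791965393920001 12120504832291200

[12; 1,2,4,1,2,1,4,2,1,24] for √161; ℓ=10 ⇒ convergent index 9
k=0  a_k=12  p_k/q_k = 12/1
k=1  a_k=1  p_k/q_k = 13/1
k=2  a_k=2  p_k/q_k = 38/3
…
k=5  a_k=2  p_k/q_k = 571/45
…
k=7  a_k=4  p_k/q_k = 3667/289
k=8  a_k=2  p_k/q_k = 8108/639
k=9  a_k=1  p_k/q_k = 11775/928
(x₁, y₁) = (11775, 928);  11775² − 161·928² = 1 ✓
(x_2, y_2) = (11775·11775 + 161·928·928, 11775·928 + 928·11775) = (277301249, 21854400)
(x_3, y_3) = (11775·277301249 + 161·928·21854400, 11775·21854400 + 928·277301249) = (6530444402175, 514671119072)
(x_4, y_4) = (11775·6530444402175 + 161·928·514671119072, 11775·514671119072 + 928·6530444402175) = (153791965393920001, 12120504832291200)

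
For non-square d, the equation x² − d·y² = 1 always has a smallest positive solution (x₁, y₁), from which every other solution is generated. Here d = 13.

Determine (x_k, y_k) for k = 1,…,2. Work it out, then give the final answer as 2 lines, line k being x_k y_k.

649 180
842401 233640

√13 = [3; 1,1,1,1,6, …], period ℓ=5 (odd) → k=9
a_0=3:  p_0=3·1+0=3,  q_0=3·0+1=1
…
a_6=1:  p_6=1·119+18=137,  q_6=1·33+5=38
…
a_8=1:  p_8=1·256+137=393,  q_8=1·71+38=109
a_9=1:  p_9=1·393+256=649,  q_9=1·109+71=180
fundamental: x₁=649, y₁=180  (since 421201 − 13·32400 = 1)
k=2:  x_2 = 649·649+13·180·180 = 842401,  y_2 = 649·180+180·649 = 233640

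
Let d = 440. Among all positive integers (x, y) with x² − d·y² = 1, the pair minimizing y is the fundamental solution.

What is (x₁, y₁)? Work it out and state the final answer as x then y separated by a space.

21 1

d=440: √d = [20; 1,40] (ℓ=2, even), read p_1/q_1
a_0=20:  p_0=20·1+0=20,  q_0=20·0+1=1
a_1=1:  p_1=1·20+1=21,  q_1=1·1+0=1
(x₁, y₁) = (21, 1);  21² − 440·1² = 1 ✓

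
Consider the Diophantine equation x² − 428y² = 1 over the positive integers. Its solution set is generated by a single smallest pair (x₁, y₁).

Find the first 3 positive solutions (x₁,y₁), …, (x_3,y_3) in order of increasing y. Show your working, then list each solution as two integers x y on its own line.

d=428: √d = [20; 1,2,4,1,5,10,5,1,4,2,1,40] (ℓ=12, even), read p_11/q_11
step 0: (20, 1)  from 20·(1,0) + (0,1)
…
step 5: (1924, 93)  from 5·(331,16) + (269,13)
…
step 8: (119350, 5769)  from 1·(99779,4823) + (19571,946)
step 9: (577179, 27899)  from 4·(119350,5769) + (99779,4823)
step 10: (1273708, 61567)  from 2·(577179,27899) + (119350,5769)
step 11: (1850887, 89466)  from 1·(1273708,61567) + (577179,27899)
fundamental: x₁=1850887, y₁=89466  (since 3425782686769 − 428·8004165156 = 1)
n=2: (1850887,89466)∘(1850887,89466) = (1850887·1850887+428·89466·89466, 1850887·89466+89466·1850887) = (6851565373537,331182912684)
n=3: (6851565373537,331182912684)∘(1850887,89466) = (1850887·6851565373537+428·89466·331182912684, 1850887·331182912684+89466·6851565373537) = (25362946559057703751,1225964295417811950)

1850887 89466
6851565373537 331182912684
25362946559057703751 1225964295417811950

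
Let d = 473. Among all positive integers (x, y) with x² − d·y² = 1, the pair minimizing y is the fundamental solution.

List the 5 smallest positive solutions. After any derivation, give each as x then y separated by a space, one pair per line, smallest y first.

d=473: √d = [21; 1,2,1,42] (ℓ=4, even), read p_3/q_3
k=0  a_k=21  p_k/q_k = 21/1
k=1  a_k=1  p_k/q_k = 22/1
k=2  a_k=2  p_k/q_k = 65/3
k=3  a_k=1  p_k/q_k = 87/4
(x₁, y₁) = (87, 4);  87² − 473·4² = 1 ✓
(87+4√473)^2 = 15137 + 696√473
(87+4√473)^3 = 2633751 + 121100√473
(87+4√473)^4 = 458257537 + 21070704√473
(87+4√473)^5 = 79734177687 + 3666181396√473

87 4
15137 696
2633751 121100
458257537 21070704
79734177687 3666181396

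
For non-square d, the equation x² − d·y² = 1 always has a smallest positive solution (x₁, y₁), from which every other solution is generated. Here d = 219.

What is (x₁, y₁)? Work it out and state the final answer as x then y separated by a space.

74 5

√219 → a₀=14, period (1,3,1,28); ℓ=4 even so k=3
k=0  a_k=14  p_k/q_k = 14/1
k=1  a_k=1  p_k/q_k = 15/1
k=2  a_k=3  p_k/q_k = 59/4
k=3  a_k=1  p_k/q_k = 74/5
fundamental: x₁=74, y₁=5  (since 5476 − 219·25 = 1)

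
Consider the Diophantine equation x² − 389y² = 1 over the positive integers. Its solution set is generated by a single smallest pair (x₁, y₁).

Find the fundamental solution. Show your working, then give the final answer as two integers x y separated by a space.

3287049 166660

√389 = [19; 1,2,1,1,1,1,2,1,38, …], period ℓ=9 (odd) → k=17
step 0: (19, 1)  from 19·(1,0) + (0,1)
step 1: (20, 1)  from 1·(19,1) + (1,0)
step 2: (59, 3)  from 2·(20,1) + (19,1)
step 3: (79, 4)  from 1·(59,3) + (20,1)
step 4: (138, 7)  from 1·(79,4) + (59,3)
step 5: (217, 11)  from 1·(138,7) + (79,4)
…
step 8: (1282, 65)  from 1·(927,47) + (355,18)
…
step 10: (50925, 2582)  from 1·(49643,2517) + (1282,65)
step 11: (151493, 7681)  from 2·(50925,2582) + (49643,2517)
…
step 13: (353911, 17944)  from 1·(202418,10263) + (151493,7681)
step 14: (556329, 28207)  from 1·(353911,17944) + (202418,10263)
step 15: (910240, 46151)  from 1·(556329,28207) + (353911,17944)
step 16: (2376809, 120509)  from 2·(910240,46151) + (556329,28207)
step 17: (3287049, 166660)  from 1·(2376809,120509) + (910240,46151)
fundamental: x₁=3287049, y₁=166660  (since 10804691128401 − 389·27775555600 = 1)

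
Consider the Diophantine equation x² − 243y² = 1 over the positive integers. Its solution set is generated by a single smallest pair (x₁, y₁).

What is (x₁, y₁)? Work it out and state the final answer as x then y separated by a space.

70226 4505

[15; 1,1,2,3,15,3,2,1,1,30] for √243; ℓ=10 ⇒ convergent index 9
k=0  a_k=15  p_k/q_k = 15/1
…
k=6  a_k=3  p_k/q_k = 12424/797
…
k=8  a_k=1  p_k/q_k = 41325/2651
k=9  a_k=1  p_k/q_k = 70226/4505
→ (70226, 4505).  Check: 70226²=4931691076, 243·4505²=4931691075, difference 1.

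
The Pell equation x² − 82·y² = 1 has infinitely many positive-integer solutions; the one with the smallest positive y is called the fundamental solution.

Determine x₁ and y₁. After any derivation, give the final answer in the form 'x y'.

d=82: √d = [9; 18] (ℓ=1, odd), read p_1/q_1
k=0  a_k=9  p_k/q_k = 9/1
k=1  a_k=18  p_k/q_k = 163/18
→ (163, 18).  Check: 163²=26569, 82·18²=26568, difference 1.

163 18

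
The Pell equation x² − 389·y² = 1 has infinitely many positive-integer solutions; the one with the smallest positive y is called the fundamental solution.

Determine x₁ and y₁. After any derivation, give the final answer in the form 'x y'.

√389 = [19; 1,2,1,1,1,1,2,1,38, …], period ℓ=9 (odd) → k=17
a_0=19:  p_0=19·1+0=19,  q_0=19·0+1=1
…
a_3=1:  p_3=1·59+20=79,  q_3=1·3+1=4
…
a_5=1:  p_5=1·138+79=217,  q_5=1·7+4=11
…
a_7=2:  p_7=2·355+217=927,  q_7=2·18+11=47
a_8=1:  p_8=1·927+355=1282,  q_8=1·47+18=65
a_9=38:  p_9=38·1282+927=49643,  q_9=38·65+47=2517
…
a_13=1:  p_13=1·202418+151493=353911,  q_13=1·10263+7681=17944
a_14=1:  p_14=1·353911+202418=556329,  q_14=1·17944+10263=28207
…
a_16=2:  p_16=2·910240+556329=2376809,  q_16=2·46151+28207=120509
a_17=1:  p_17=1·2376809+910240=3287049,  q_17=1·120509+46151=166660
(x₁, y₁) = (3287049, 166660);  3287049² − 389·166660² = 1 ✓

3287049 166660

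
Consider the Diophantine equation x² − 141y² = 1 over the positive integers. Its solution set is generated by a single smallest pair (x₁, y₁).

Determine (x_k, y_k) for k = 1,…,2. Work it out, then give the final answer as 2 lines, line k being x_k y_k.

√141 → a₀=11, period (1,6,1,22); ℓ=4 even so k=3
k=0  a_k=11  p_k/q_k = 11/1
k=1  a_k=1  p_k/q_k = 12/1
k=2  a_k=6  p_k/q_k = 83/7
k=3  a_k=1  p_k/q_k = 95/8
→ (95, 8).  Check: 95²=9025, 141·8²=9024, difference 1.
k=2:  x_2 = 95·95+141·8·8 = 18049,  y_2 = 95·8+8·95 = 1520

95 8
18049 1520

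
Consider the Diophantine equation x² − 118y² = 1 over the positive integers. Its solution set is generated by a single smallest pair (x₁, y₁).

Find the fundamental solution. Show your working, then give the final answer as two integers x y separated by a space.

[10; 1,6,3,2,10,2,3,6,1,20] for √118; ℓ=10 ⇒ convergent index 9
i=0: a=10 ⇒ p=10, q=1
i=1: a=1 ⇒ p=11, q=1
…
i=3: a=3 ⇒ p=239, q=22
…
i=7: a=3 ⇒ p=42115, q=3877
i=8: a=6 ⇒ p=264802, q=24377
i=9: a=1 ⇒ p=306917, q=28254
→ (306917, 28254).  Check: 306917²=94198044889, 118·28254²=94198044888, difference 1.

306917 28254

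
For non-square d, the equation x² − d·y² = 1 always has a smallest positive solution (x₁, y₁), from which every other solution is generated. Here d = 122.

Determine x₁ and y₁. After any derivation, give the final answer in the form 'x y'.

243 22

√122 = [11; 22, …], period ℓ=1 (odd) → k=1
k=0  a_k=11  p_k/q_k = 11/1
k=1  a_k=22  p_k/q_k = 243/22
→ (243, 22).  Check: 243²=59049, 122·22²=59048, difference 1.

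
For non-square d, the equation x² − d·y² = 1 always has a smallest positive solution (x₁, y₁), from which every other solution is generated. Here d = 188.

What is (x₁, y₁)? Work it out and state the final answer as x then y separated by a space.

4607 336

√188 → a₀=13, period (1,2,2,6,2,2,1,26); ℓ=8 even so k=7
step 0: (13, 1)  from 13·(1,0) + (0,1)
…
step 2: (41, 3)  from 2·(14,1) + (13,1)
step 3: (96, 7)  from 2·(41,3) + (14,1)
…
step 5: (1330, 97)  from 2·(617,45) + (96,7)
step 6: (3277, 239)  from 2·(1330,97) + (617,45)
step 7: (4607, 336)  from 1·(3277,239) + (1330,97)
fundamental: x₁=4607, y₁=336  (since 21224449 − 188·112896 = 1)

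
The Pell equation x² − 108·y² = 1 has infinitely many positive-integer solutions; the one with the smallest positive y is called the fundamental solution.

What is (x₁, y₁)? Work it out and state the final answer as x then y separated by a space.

1351 130

√108 → a₀=10, period (2,1,1,4,1,1,2,20); ℓ=8 even so k=7
k=0  a_k=10  p_k/q_k = 10/1
…
k=2  a_k=1  p_k/q_k = 31/3
…
k=4  a_k=4  p_k/q_k = 239/23
…
k=6  a_k=1  p_k/q_k = 530/51
k=7  a_k=2  p_k/q_k = 1351/130
(x₁, y₁) = (1351, 130);  1351² − 108·130² = 1 ✓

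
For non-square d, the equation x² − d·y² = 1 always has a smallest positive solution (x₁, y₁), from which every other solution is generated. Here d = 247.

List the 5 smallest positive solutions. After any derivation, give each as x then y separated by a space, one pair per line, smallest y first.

[15; 1,2,1,1,9,1,9,1,1,2,1,30] for √247; ℓ=12 ⇒ convergent index 11
step 0: (15, 1)  from 15·(1,0) + (0,1)
step 1: (16, 1)  from 1·(15,1) + (1,0)
…
step 3: (63, 4)  from 1·(47,3) + (16,1)
step 4: (110, 7)  from 1·(63,4) + (47,3)
…
step 6: (1163, 74)  from 1·(1053,67) + (110,7)
step 7: (11520, 733)  from 9·(1163,74) + (1053,67)
…
step 10: (61089, 3887)  from 2·(24203,1540) + (12683,807)
step 11: (85292, 5427)  from 1·(61089,3887) + (24203,1540)
fundamental: x₁=85292, y₁=5427  (since 7274725264 − 247·29452329 = 1)
k=2:  x_2 = 85292·85292+247·5427·5427 = 14549450527,  y_2 = 85292·5427+5427·85292 = 925759368
k=3:  x_3 = 85292·14549450527+247·5427·925759368 = 2481903468612476,  y_3 = 85292·925759368+5427·14549450527 = 157919736025485
k=4:  x_4 = 85292·2481903468612476+247·5427·157919736025485 = 423373021275241155457,  y_4 = 85292·157919736025485+5427·2481903468612476 = 26938580249245573872
k=5:  x_5 = 85292·423373021275241155457+247·5427·26938580249245573872 = 72220663458733833793864412,  y_5 = 85292·26938580249245573872+5427·423373021275241155457 = 4595290773079387237355763

85292 5427
14549450527 925759368
2481903468612476 157919736025485
423373021275241155457 26938580249245573872
72220663458733833793864412 4595290773079387237355763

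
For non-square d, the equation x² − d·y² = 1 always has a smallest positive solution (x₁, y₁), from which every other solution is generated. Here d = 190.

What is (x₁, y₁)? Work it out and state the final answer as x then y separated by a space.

√190 = [13; 1,3,1,1,1,…,3,1,26, …], period ℓ=14 (even) → k=13
k=0  a_k=13  p_k/q_k = 13/1
k=1  a_k=1  p_k/q_k = 14/1
k=2  a_k=3  p_k/q_k = 55/4
k=3  a_k=1  p_k/q_k = 69/5
k=4  a_k=1  p_k/q_k = 124/9
k=5  a_k=1  p_k/q_k = 193/14
k=6  a_k=2  p_k/q_k = 510/37
k=7  a_k=2  p_k/q_k = 1213/88
k=8  a_k=2  p_k/q_k = 2936/213
k=9  a_k=1  p_k/q_k = 4149/301
…
k=11  a_k=1  p_k/q_k = 11234/815
k=12  a_k=3  p_k/q_k = 40787/2959
k=13  a_k=1  p_k/q_k = 52021/3774
→ (52021, 3774).  Check: 52021²=2706184441, 190·3774²=2706184440, difference 1.

52021 3774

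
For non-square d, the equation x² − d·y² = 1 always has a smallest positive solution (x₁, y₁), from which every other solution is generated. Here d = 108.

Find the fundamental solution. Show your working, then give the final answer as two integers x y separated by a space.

1351 130

√108 → a₀=10, period (2,1,1,4,1,1,2,20); ℓ=8 even so k=7
k=0  a_k=10  p_k/q_k = 10/1
k=1  a_k=2  p_k/q_k = 21/2
k=2  a_k=1  p_k/q_k = 31/3
…
k=5  a_k=1  p_k/q_k = 291/28
k=6  a_k=1  p_k/q_k = 530/51
k=7  a_k=2  p_k/q_k = 1351/130
→ (1351, 130).  Check: 1351²=1825201, 108·130²=1825200, difference 1.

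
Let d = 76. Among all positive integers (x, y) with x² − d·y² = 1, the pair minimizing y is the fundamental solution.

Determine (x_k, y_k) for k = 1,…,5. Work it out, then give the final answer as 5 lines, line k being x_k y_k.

√76 → a₀=8, period (1,2,1,1,5,4,5,1,1,2,1,16); ℓ=12 even so k=11
i=0: a=8 ⇒ p=8, q=1
i=1: a=1 ⇒ p=9, q=1
i=2: a=2 ⇒ p=26, q=3
…
i=5: a=5 ⇒ p=340, q=39
…
i=7: a=5 ⇒ p=7445, q=854
…
i=9: a=1 ⇒ p=16311, q=1871
i=10: a=2 ⇒ p=41488, q=4759
i=11: a=1 ⇒ p=57799, q=6630
→ (57799, 6630).  Check: 57799²=3340724401, 76·6630²=3340724400, difference 1.
(x_2, y_2) = (57799·57799 + 76·6630·6630, 57799·6630 + 6630·57799) = (6681448801, 766414740)
(x_3, y_3) = (57799·6681448801 + 76·6630·766414740, 57799·766414740 + 6630·6681448801) = (772362118440199, 88596011107890)
(x_4, y_4) = (57799·772362118440199 + 76·6630·88596011107890, 57799·88596011107890 + 6630·772362118440199) = (89283516160768675201, 10241521691283453480)
(x_5, y_5) = (57799·89283516160768675201 + 76·6630·10241521691283453480, 57799·10241521691283453480 + 6630·89283516160768675201) = (10320995900380175197444999, 1183899424380388644273150)

57799 6630
6681448801 766414740
772362118440199 88596011107890
89283516160768675201 10241521691283453480
10320995900380175197444999 1183899424380388644273150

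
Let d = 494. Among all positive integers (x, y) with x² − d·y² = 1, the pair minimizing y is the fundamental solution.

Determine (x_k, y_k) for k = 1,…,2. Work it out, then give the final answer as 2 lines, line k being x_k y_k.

73035 3286
10668222449 479986020

d=494: √d = [22; 4,2,2,1,2,1,2,2,4,44] (ℓ=10, even), read p_9/q_9
step 0: (22, 1)  from 22·(1,0) + (0,1)
step 1: (89, 4)  from 4·(22,1) + (1,0)
…
step 6: (2556, 115)  from 1·(1867,84) + (689,31)
…
step 8: (16514, 743)  from 2·(6979,314) + (2556,115)
step 9: (73035, 3286)  from 4·(16514,743) + (6979,314)
→ (73035, 3286).  Check: 73035²=5334111225, 494·3286²=5334111224, difference 1.
n=2: (73035,3286)∘(73035,3286) = (73035·73035+494·3286·3286, 73035·3286+3286·73035) = (10668222449,479986020)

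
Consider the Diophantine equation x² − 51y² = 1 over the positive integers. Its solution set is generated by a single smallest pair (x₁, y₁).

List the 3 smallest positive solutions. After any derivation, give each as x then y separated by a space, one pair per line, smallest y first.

d=51: √d = [7; 7,14] (ℓ=2, even), read p_1/q_1
i=0: a=7 ⇒ p=7, q=1
i=1: a=7 ⇒ p=50, q=7
fundamental: x₁=50, y₁=7  (since 2500 − 51·49 = 1)
k=2:  x_2 = 50·50+51·7·7 = 4999,  y_2 = 50·7+7·50 = 700
k=3:  x_3 = 50·4999+51·7·700 = 499850,  y_3 = 50·700+7·4999 = 69993

50 7
4999 700
499850 69993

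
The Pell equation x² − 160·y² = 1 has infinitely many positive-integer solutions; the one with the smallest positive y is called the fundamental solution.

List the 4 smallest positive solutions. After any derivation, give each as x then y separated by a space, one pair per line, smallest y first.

721 57
1039681 82194
1499219281 118523691
2161873163521 170911080228

d=160: √d = [12; 1,1,1,5,1,1,1,24] (ℓ=8, even), read p_7/q_7
i=0: a=12 ⇒ p=12, q=1
i=1: a=1 ⇒ p=13, q=1
…
i=3: a=1 ⇒ p=38, q=3
…
i=5: a=1 ⇒ p=253, q=20
i=6: a=1 ⇒ p=468, q=37
i=7: a=1 ⇒ p=721, q=57
fundamental: x₁=721, y₁=57  (since 519841 − 160·3249 = 1)
(x_2, y_2) = (721·721 + 160·57·57, 721·57 + 57·721) = (1039681, 82194)
(x_3, y_3) = (721·1039681 + 160·57·82194, 721·82194 + 57·1039681) = (1499219281, 118523691)
(x_4, y_4) = (721·1499219281 + 160·57·118523691, 721·118523691 + 57·1499219281) = (2161873163521, 170911080228)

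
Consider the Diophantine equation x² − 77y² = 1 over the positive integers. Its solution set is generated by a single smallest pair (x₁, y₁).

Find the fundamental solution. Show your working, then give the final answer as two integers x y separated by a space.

351 40

√77 → a₀=8, period (1,3,2,3,1,16); ℓ=6 even so k=5
step 0: (8, 1)  from 8·(1,0) + (0,1)
step 1: (9, 1)  from 1·(8,1) + (1,0)
step 2: (35, 4)  from 3·(9,1) + (8,1)
…
step 4: (272, 31)  from 3·(79,9) + (35,4)
step 5: (351, 40)  from 1·(272,31) + (79,9)
→ (351, 40).  Check: 351²=123201, 77·40²=123200, difference 1.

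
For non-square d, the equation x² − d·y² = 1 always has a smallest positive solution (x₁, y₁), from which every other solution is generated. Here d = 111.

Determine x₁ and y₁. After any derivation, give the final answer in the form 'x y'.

√111 → a₀=10, period (1,1,6,1,1,20); ℓ=6 even so k=5
i=0: a=10 ⇒ p=10, q=1
i=1: a=1 ⇒ p=11, q=1
…
i=3: a=6 ⇒ p=137, q=13
i=4: a=1 ⇒ p=158, q=15
i=5: a=1 ⇒ p=295, q=28
fundamental: x₁=295, y₁=28  (since 87025 − 111·784 = 1)

295 28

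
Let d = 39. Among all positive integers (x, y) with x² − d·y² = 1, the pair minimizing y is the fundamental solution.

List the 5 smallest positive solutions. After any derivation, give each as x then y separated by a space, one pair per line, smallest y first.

[6; 4,12] for √39; ℓ=2 ⇒ convergent index 1
k=0  a_k=6  p_k/q_k = 6/1
k=1  a_k=4  p_k/q_k = 25/4
(x₁, y₁) = (25, 4);  25² − 39·4² = 1 ✓
(25+4√39)^2 = 1249 + 200√39
(25+4√39)^3 = 62425 + 9996√39
(25+4√39)^4 = 3120001 + 499600√39
(25+4√39)^5 = 155937625 + 24970004√39

25 4
1249 200
62425 9996
3120001 499600
155937625 24970004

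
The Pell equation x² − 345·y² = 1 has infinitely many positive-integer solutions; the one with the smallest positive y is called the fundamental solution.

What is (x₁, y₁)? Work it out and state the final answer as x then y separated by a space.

6761 364

d=345: √d = [18; 1,1,2,1,6,1,2,1,1,36] (ℓ=10, even), read p_9/q_9
step 0: (18, 1)  from 18·(1,0) + (0,1)
step 1: (19, 1)  from 1·(18,1) + (1,0)
step 2: (37, 2)  from 1·(19,1) + (18,1)
step 3: (93, 5)  from 2·(37,2) + (19,1)
step 4: (130, 7)  from 1·(93,5) + (37,2)
step 5: (873, 47)  from 6·(130,7) + (93,5)
step 6: (1003, 54)  from 1·(873,47) + (130,7)
…
step 8: (3882, 209)  from 1·(2879,155) + (1003,54)
step 9: (6761, 364)  from 1·(3882,209) + (2879,155)
(x₁, y₁) = (6761, 364);  6761² − 345·364² = 1 ✓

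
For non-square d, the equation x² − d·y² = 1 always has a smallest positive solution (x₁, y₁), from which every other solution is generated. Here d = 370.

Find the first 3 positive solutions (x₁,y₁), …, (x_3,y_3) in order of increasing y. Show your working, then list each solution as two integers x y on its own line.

213859 11118
91471343761 4755368724
39123940210553539 2033956799880714

√370 = [19; 4,4,38, …], period ℓ=3 (odd) → k=5
a_0=19:  p_0=19·1+0=19,  q_0=19·0+1=1
…
a_4=4:  p_4=4·12503+327=50339,  q_4=4·650+17=2617
a_5=4:  p_5=4·50339+12503=213859,  q_5=4·2617+650=11118
fundamental: x₁=213859, y₁=11118  (since 45735671881 − 370·123609924 = 1)
n=2: (213859,11118)∘(213859,11118) = (213859·213859+370·11118·11118, 213859·11118+11118·213859) = (91471343761,4755368724)
n=3: (91471343761,4755368724)∘(213859,11118) = (213859·91471343761+370·11118·4755368724, 213859·4755368724+11118·91471343761) = (39123940210553539,2033956799880714)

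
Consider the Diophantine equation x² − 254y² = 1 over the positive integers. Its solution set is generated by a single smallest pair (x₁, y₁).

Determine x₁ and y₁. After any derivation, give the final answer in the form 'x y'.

√254 = [15; 1,14,1,30, …], period ℓ=4 (even) → k=3
a_0=15:  p_0=15·1+0=15,  q_0=15·0+1=1
a_1=1:  p_1=1·15+1=16,  q_1=1·1+0=1
a_2=14:  p_2=14·16+15=239,  q_2=14·1+1=15
a_3=1:  p_3=1·239+16=255,  q_3=1·15+1=16
fundamental: x₁=255, y₁=16  (since 65025 − 254·256 = 1)

255 16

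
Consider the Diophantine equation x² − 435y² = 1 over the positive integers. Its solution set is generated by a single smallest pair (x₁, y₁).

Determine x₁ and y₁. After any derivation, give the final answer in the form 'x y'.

146 7

√435 = [20; 1,5,1,40, …], period ℓ=4 (even) → k=3
step 0: (20, 1)  from 20·(1,0) + (0,1)
…
step 2: (125, 6)  from 5·(21,1) + (20,1)
step 3: (146, 7)  from 1·(125,6) + (21,1)
→ (146, 7).  Check: 146²=21316, 435·7²=21315, difference 1.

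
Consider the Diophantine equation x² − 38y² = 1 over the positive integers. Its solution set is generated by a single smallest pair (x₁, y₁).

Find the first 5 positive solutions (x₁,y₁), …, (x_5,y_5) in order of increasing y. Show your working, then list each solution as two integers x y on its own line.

d=38: √d = [6; 6,12] (ℓ=2, even), read p_1/q_1
k=0  a_k=6  p_k/q_k = 6/1
k=1  a_k=6  p_k/q_k = 37/6
fundamental: x₁=37, y₁=6  (since 1369 − 38·36 = 1)
(37+6√38)^2 = 2737 + 444√38
(37+6√38)^3 = 202501 + 32850√38
(37+6√38)^4 = 14982337 + 2430456√38
(37+6√38)^5 = 1108490437 + 179820894√38

37 6
2737 444
202501 32850
14982337 2430456
1108490437 179820894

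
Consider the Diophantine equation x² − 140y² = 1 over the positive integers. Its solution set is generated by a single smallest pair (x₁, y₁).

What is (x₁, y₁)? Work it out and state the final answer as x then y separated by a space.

d=140: √d = [11; 1,4,1,22] (ℓ=4, even), read p_3/q_3
k=0  a_k=11  p_k/q_k = 11/1
…
k=2  a_k=4  p_k/q_k = 59/5
k=3  a_k=1  p_k/q_k = 71/6
→ (71, 6).  Check: 71²=5041, 140·6²=5040, difference 1.

71 6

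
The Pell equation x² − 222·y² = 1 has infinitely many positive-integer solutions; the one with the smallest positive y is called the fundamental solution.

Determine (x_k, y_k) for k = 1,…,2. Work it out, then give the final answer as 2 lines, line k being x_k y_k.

[14; 1,8,1,28] for √222; ℓ=4 ⇒ convergent index 3
step 0: (14, 1)  from 14·(1,0) + (0,1)
…
step 2: (134, 9)  from 8·(15,1) + (14,1)
step 3: (149, 10)  from 1·(134,9) + (15,1)
fundamental: x₁=149, y₁=10  (since 22201 − 222·100 = 1)
(x_2, y_2) = (149·149 + 222·10·10, 149·10 + 10·149) = (44401, 2980)

149 10
44401 2980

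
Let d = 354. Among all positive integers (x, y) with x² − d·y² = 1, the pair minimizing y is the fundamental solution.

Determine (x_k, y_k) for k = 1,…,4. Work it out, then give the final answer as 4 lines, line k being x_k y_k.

258065 13716
133195088449 7079239080
68745981000924305 3653807666346684
35481863173873866451201 1885839750824434773840

√354 → a₀=18, period (1,4,2,2,18,2,2,4,1,36); ℓ=10 even so k=9
i=0: a=18 ⇒ p=18, q=1
…
i=5: a=18 ⇒ p=9351, q=497
…
i=8: a=4 ⇒ p=210294, q=11177
i=9: a=1 ⇒ p=258065, q=13716
fundamental: x₁=258065, y₁=13716  (since 66597544225 − 354·188128656 = 1)
k=2:  x_2 = 258065·258065+354·13716·13716 = 133195088449,  y_2 = 258065·13716+13716·258065 = 7079239080
k=3:  x_3 = 258065·133195088449+354·13716·7079239080 = 68745981000924305,  y_3 = 258065·7079239080+13716·133195088449 = 3653807666346684
k=4:  x_4 = 258065·68745981000924305+354·13716·3653807666346684 = 35481863173873866451201,  y_4 = 258065·3653807666346684+13716·68745981000924305 = 1885839750824434773840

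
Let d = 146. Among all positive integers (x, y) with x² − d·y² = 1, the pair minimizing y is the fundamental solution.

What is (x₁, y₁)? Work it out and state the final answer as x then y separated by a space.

145 12

√146 = [12; 12,24, …], period ℓ=2 (even) → k=1
k=0  a_k=12  p_k/q_k = 12/1
k=1  a_k=12  p_k/q_k = 145/12
→ (145, 12).  Check: 145²=21025, 146·12²=21024, difference 1.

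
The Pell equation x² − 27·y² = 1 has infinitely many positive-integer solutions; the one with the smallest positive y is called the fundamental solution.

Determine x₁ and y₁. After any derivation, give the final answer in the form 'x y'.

d=27: √d = [5; 5,10] (ℓ=2, even), read p_1/q_1
i=0: a=5 ⇒ p=5, q=1
i=1: a=5 ⇒ p=26, q=5
(x₁, y₁) = (26, 5);  26² − 27·5² = 1 ✓

26 5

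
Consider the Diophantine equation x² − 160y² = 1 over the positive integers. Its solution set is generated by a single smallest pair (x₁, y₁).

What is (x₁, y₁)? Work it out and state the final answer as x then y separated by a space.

[12; 1,1,1,5,1,1,1,24] for √160; ℓ=8 ⇒ convergent index 7
step 0: (12, 1)  from 12·(1,0) + (0,1)
step 1: (13, 1)  from 1·(12,1) + (1,0)
step 2: (25, 2)  from 1·(13,1) + (12,1)
step 3: (38, 3)  from 1·(25,2) + (13,1)
…
step 6: (468, 37)  from 1·(253,20) + (215,17)
step 7: (721, 57)  from 1·(468,37) + (253,20)
(x₁, y₁) = (721, 57);  721² − 160·57² = 1 ✓

721 57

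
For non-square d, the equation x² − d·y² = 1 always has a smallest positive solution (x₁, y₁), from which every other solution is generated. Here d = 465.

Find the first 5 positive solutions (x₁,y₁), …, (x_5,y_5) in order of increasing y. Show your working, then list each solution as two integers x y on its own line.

√465 → a₀=21, period (1,1,3,2,2,2,3,1,1,42); ℓ=10 even so k=9
a_0=21:  p_0=21·1+0=21,  q_0=21·0+1=1
a_1=1:  p_1=1·21+1=22,  q_1=1·1+0=1
…
a_3=3:  p_3=3·43+22=151,  q_3=3·2+1=7
a_4=2:  p_4=2·151+43=345,  q_4=2·7+2=16
…
a_6=2:  p_6=2·841+345=2027,  q_6=2·39+16=94
…
a_8=1:  p_8=1·6922+2027=8949,  q_8=1·321+94=415
a_9=1:  p_9=1·8949+6922=15871,  q_9=1·415+321=736
→ (15871, 736).  Check: 15871²=251888641, 465·736²=251888640, difference 1.
(x_2, y_2) = (15871·15871 + 465·736·736, 15871·736 + 736·15871) = (503777281, 23362112)
(x_3, y_3) = (15871·503777281 + 465·736·23362112, 15871·23362112 + 736·503777281) = (15990898437631, 741560158368)
(x_4, y_4) = (15871·15990898437631 + 465·736·741560158368, 15871·741560158368 + 736·15990898437631) = (507583097703505921, 23538602523554944)
(x_5, y_5) = (15871·507583097703505921 + 465·736·23538602523554944, 15871·23538602523554944 + 736·507583097703505921) = (16111702671313786506751, 747162320561120874080)

15871 736
503777281 23362112
15990898437631 741560158368
507583097703505921 23538602523554944
16111702671313786506751 747162320561120874080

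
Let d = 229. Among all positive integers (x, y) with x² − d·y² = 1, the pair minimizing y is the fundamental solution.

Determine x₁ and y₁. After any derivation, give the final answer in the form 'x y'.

d=229: √d = [15; 7,1,1,7,30] (ℓ=5, odd), read p_9/q_9
k=0  a_k=15  p_k/q_k = 15/1
…
k=4  a_k=7  p_k/q_k = 1710/113
…
k=8  a_k=1  p_k/q_k = 776325/51301
k=9  a_k=7  p_k/q_k = 5848201/386460
(x₁, y₁) = (5848201, 386460);  5848201² − 229·386460² = 1 ✓

5848201 386460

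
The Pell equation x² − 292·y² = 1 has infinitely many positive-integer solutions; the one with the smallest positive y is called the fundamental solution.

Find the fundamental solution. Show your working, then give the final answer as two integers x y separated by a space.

2281249 133500

√292 → a₀=17, period (11,2,1,3,8,3,1,2,11,34); ℓ=10 even so k=9
k=0  a_k=17  p_k/q_k = 17/1
…
k=4  a_k=3  p_k/q_k = 2136/125
k=5  a_k=8  p_k/q_k = 17669/1034
k=6  a_k=3  p_k/q_k = 55143/3227
k=7  a_k=1  p_k/q_k = 72812/4261
k=8  a_k=2  p_k/q_k = 200767/11749
k=9  a_k=11  p_k/q_k = 2281249/133500
fundamental: x₁=2281249, y₁=133500  (since 5204097000001 − 292·17822250000 = 1)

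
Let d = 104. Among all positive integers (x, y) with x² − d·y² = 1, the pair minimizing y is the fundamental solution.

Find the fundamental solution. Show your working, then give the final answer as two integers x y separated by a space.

√104 = [10; 5,20, …], period ℓ=2 (even) → k=1
step 0: (10, 1)  from 10·(1,0) + (0,1)
step 1: (51, 5)  from 5·(10,1) + (1,0)
(x₁, y₁) = (51, 5);  51² − 104·5² = 1 ✓

51 5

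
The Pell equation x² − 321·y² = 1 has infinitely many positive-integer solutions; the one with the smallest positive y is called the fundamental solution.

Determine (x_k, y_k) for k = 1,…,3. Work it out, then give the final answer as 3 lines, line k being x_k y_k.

215 12
92449 5160
39752855 2218788

d=321: √d = [17; 1,10,1,34] (ℓ=4, even), read p_3/q_3
k=0  a_k=17  p_k/q_k = 17/1
k=1  a_k=1  p_k/q_k = 18/1
k=2  a_k=10  p_k/q_k = 197/11
k=3  a_k=1  p_k/q_k = 215/12
(x₁, y₁) = (215, 12);  215² − 321·12² = 1 ✓
k=2:  x_2 = 215·215+321·12·12 = 92449,  y_2 = 215·12+12·215 = 5160
k=3:  x_3 = 215·92449+321·12·5160 = 39752855,  y_3 = 215·5160+12·92449 = 2218788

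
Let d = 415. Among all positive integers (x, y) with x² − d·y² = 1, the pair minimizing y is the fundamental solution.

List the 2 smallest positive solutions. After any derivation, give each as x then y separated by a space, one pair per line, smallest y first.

18412804 903849
678062702284831 33284788965192

d=415: √d = [20; 2,1,2,4,6,…,1,2,40] (ℓ=16, even), read p_15/q_15
i=0: a=20 ⇒ p=20, q=1
…
i=9: a=1 ⇒ p=43534, q=2137
…
i=11: a=6 ⇒ p=508372, q=24955
…
i=14: a=1 ⇒ p=6841255, q=335824
i=15: a=2 ⇒ p=18412804, q=903849
fundamental: x₁=18412804, y₁=903849  (since 339031351142416 − 415·816943014801 = 1)
(x_2, y_2) = (18412804·18412804 + 415·903849·903849, 18412804·903849 + 903849·18412804) = (678062702284831, 33284788965192)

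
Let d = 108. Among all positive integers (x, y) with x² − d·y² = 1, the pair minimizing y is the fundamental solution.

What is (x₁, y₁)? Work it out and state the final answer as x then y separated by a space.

√108 = [10; 2,1,1,4,1,1,2,20, …], period ℓ=8 (even) → k=7
k=0  a_k=10  p_k/q_k = 10/1
k=1  a_k=2  p_k/q_k = 21/2
k=2  a_k=1  p_k/q_k = 31/3
k=3  a_k=1  p_k/q_k = 52/5
k=4  a_k=4  p_k/q_k = 239/23
k=5  a_k=1  p_k/q_k = 291/28
k=6  a_k=1  p_k/q_k = 530/51
k=7  a_k=2  p_k/q_k = 1351/130
→ (1351, 130).  Check: 1351²=1825201, 108·130²=1825200, difference 1.

1351 130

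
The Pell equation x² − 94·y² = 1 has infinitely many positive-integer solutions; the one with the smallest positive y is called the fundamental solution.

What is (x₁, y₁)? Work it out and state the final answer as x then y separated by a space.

2143295 221064

d=94: √d = [9; 1,2,3,1,1,…,2,1,18] (ℓ=16, even), read p_15/q_15
a_0=9:  p_0=9·1+0=9,  q_0=9·0+1=1
…
a_3=3:  p_3=3·29+10=97,  q_3=3·3+1=10
a_4=1:  p_4=1·97+29=126,  q_4=1·10+3=13
…
a_6=5:  p_6=5·223+126=1241,  q_6=5·23+13=128
a_7=1:  p_7=1·1241+223=1464,  q_7=1·128+23=151
a_8=8:  p_8=8·1464+1241=12953,  q_8=8·151+128=1336
…
a_10=5:  p_10=5·14417+12953=85038,  q_10=5·1487+1336=8771
a_11=1:  p_11=1·85038+14417=99455,  q_11=1·8771+1487=10258
a_12=1:  p_12=1·99455+85038=184493,  q_12=1·10258+8771=19029
a_13=3:  p_13=3·184493+99455=652934,  q_13=3·19029+10258=67345
a_14=2:  p_14=2·652934+184493=1490361,  q_14=2·67345+19029=153719
a_15=1:  p_15=1·1490361+652934=2143295,  q_15=1·153719+67345=221064
→ (2143295, 221064).  Check: 2143295²=4593713457025, 94·221064²=4593713457024, difference 1.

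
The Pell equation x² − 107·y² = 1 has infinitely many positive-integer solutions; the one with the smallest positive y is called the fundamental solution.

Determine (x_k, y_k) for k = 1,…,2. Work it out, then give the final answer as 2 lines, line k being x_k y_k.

d=107: √d = [10; 2,1,9,1,2,20] (ℓ=6, even), read p_5/q_5
i=0: a=10 ⇒ p=10, q=1
i=1: a=2 ⇒ p=21, q=2
…
i=3: a=9 ⇒ p=300, q=29
i=4: a=1 ⇒ p=331, q=32
i=5: a=2 ⇒ p=962, q=93
fundamental: x₁=962, y₁=93  (since 925444 − 107·8649 = 1)
(x_2, y_2) = (962·962 + 107·93·93, 962·93 + 93·962) = (1850887, 178932)

962 93
1850887 178932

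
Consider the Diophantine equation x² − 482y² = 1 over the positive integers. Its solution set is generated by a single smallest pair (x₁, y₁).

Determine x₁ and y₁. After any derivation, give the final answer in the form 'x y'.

483 22

√482 → a₀=21, period (1,20,1,42); ℓ=4 even so k=3
i=0: a=21 ⇒ p=21, q=1
i=1: a=1 ⇒ p=22, q=1
i=2: a=20 ⇒ p=461, q=21
i=3: a=1 ⇒ p=483, q=22
(x₁, y₁) = (483, 22);  483² − 482·22² = 1 ✓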